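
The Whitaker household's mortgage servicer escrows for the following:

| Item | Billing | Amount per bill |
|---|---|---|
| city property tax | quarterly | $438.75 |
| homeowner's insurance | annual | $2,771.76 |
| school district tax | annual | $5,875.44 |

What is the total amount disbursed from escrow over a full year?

City property tax: $438.75 × 4 = $1,755.00
Homeowner's insurance: $2,771.76
School district tax: $5,875.44
Total annual escrow = $10,402.20

$10,402.20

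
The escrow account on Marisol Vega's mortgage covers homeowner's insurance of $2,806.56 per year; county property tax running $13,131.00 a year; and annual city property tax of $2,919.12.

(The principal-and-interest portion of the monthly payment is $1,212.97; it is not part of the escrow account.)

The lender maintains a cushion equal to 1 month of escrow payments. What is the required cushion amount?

Homeowner's insurance — $2,806.56
County property tax — $13,131.00
City property tax — $2,919.12
Yearly total = $18,856.68
Monthly escrow = $18,856.68 / 12 = $1,571.39
Required cushion = 1 × $1,571.39 = $1,571.39

$1,571.39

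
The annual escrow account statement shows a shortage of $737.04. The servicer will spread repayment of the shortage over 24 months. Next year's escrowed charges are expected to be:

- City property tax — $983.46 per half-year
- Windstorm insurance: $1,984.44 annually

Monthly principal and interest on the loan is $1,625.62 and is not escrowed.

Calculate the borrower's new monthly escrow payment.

$359.99

City property tax: $983.46 × 2 = $1,966.92/yr
Windstorm insurance: $1,984.44/yr
Total per year = $1,966.92 + $1,984.44 = $3,951.36
Per month = $3,951.36 / 12 = $329.28
Monthly shortage recovery: $737.04 / 24 = $30.71
New monthly escrow = $329.28 + $30.71 = $359.99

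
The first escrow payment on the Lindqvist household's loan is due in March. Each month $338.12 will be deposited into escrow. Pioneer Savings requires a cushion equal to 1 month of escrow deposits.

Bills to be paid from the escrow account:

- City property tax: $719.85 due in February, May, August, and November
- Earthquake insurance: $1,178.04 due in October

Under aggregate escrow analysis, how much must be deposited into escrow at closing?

Cushion = 1 × $338.12 = $338.12
Trial balance (start $0, +$338.12 each month, − disbursements):
  Mar: +$338.12 → $338.12
  Apr: +$338.12 → $676.24
  May: +$338.12 − $719.85 → $294.51
  Jun: +$338.12 → $632.63
  Jul: +$338.12 → $970.75
  Aug: +$338.12 − $719.85 → $589.02
  Sep: +$338.12 → $927.14
  Oct: +$338.12 − $1,178.04 → $87.22
  Nov: +$338.12 − $719.85 → -$294.51
  Dec: +$338.12 → $43.61
  Jan: +$338.12 → $381.73
  Feb: +$338.12 − $719.85 → $0.00
Lowest trial balance = -$294.51 (Nov)
Initial deposit = cushion − low point = $338.12 − (-$294.51) = $632.63

$632.63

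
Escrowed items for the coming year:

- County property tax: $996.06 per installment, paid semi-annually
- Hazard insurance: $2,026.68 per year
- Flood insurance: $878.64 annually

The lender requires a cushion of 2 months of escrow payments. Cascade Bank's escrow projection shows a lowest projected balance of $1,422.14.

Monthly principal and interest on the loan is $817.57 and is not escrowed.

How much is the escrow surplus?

County property tax: $996.06 × 2 = $1,992.12 annually
Hazard insurance: $2,026.68 annually
Flood insurance: $878.64 annually
Combined annual = $4,897.44
Monthly = $4,897.44 / 12 = $408.12
Cushion = 2 × $408.12 = $816.24
Surplus = $1,422.14 − $816.24 = $605.90

$605.90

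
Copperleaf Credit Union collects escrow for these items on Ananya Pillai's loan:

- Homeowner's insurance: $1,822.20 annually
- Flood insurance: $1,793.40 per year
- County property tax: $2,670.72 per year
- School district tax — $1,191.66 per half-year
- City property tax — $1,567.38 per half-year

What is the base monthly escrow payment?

Homeowner's insurance: $1,822.20 annually
Flood insurance: $1,793.40 annually
County property tax: $2,670.72 annually
School district tax: $1,191.66 × 2 = $2,383.32 annually
City property tax: $1,567.38 × 2 = $3,134.76 annually
Annual escrow total = $11,804.40
Per month = $11,804.40 / 12 = $983.70

$983.70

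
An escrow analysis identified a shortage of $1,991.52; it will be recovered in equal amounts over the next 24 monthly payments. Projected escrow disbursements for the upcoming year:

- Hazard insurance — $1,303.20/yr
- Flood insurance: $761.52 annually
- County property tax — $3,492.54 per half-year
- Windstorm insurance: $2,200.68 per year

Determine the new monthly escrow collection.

Hazard insurance = $1,303.20 per year
Flood insurance = $761.52 per year
County property tax = $3,492.54 × 2 = $6,985.08 per year
Windstorm insurance = $2,200.68 per year
Total per year = $11,250.48
Monthly escrow = $11,250.48 / 12 = $937.54
Monthly shortage recovery: $1,991.52 ÷ 24 = $82.98
New monthly escrow = $937.54 + $82.98 = $1,020.52

$1,020.52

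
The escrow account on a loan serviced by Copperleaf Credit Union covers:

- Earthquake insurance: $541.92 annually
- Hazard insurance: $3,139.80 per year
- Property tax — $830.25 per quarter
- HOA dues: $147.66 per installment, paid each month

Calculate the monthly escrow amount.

$731.22

Earthquake insurance: $541.92
Hazard insurance: $3,139.80
Property tax: $830.25 × 4 = $3,321.00
HOA dues: $147.66 × 12 = $1,771.92
Total per year = $541.92 + $3,139.80 + $3,321.00 + $1,771.92 = $8,774.64
Monthly escrow = $8,774.64 ÷ 12 = $731.22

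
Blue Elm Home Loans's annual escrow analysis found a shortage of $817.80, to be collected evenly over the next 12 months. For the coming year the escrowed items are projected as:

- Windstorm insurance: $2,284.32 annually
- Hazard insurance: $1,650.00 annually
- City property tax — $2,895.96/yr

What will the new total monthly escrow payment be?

Windstorm insurance: $2,284.32 annually
Hazard insurance: $1,650.00 annually
City property tax: $2,895.96 annually
Combined annual = $6,830.28
Per month = $6,830.28 ÷ 12 = $569.19
Shortage per month = $817.80 ÷ 12 = $68.15
Adjusted monthly = $569.19 + $68.15 = $637.34

$637.34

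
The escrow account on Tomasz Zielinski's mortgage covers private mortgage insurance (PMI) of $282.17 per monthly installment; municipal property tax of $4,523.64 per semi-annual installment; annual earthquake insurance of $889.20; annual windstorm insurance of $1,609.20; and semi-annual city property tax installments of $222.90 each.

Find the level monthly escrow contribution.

Private mortgage insurance (PMI): $282.17 × 12 = $3,386.04
Municipal property tax: $4,523.64 × 2 = $9,047.28
Earthquake insurance: $889.20
Windstorm insurance: $1,609.20
City property tax: $222.90 × 2 = $445.80
Yearly total = $3,386.04 + $9,047.28 + $889.20 + $1,609.20 + $445.80 = $15,377.52
Per month = $15,377.52 / 12 = $1,281.46

$1,281.46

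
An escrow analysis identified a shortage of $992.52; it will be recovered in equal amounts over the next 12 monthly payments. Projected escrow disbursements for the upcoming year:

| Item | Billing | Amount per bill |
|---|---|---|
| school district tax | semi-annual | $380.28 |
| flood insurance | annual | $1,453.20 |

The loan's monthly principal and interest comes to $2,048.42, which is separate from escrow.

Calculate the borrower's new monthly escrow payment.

School district tax — $380.28 × 2 = $760.56 per year
Flood insurance — $1,453.20 per year
Combined annual = $2,213.76
Base monthly escrow = $2,213.76 ÷ 12 = $184.48
Shortage per month = $992.52 ÷ 12 = $82.71
Adjusted monthly = $184.48 + $82.71 = $267.19

$267.19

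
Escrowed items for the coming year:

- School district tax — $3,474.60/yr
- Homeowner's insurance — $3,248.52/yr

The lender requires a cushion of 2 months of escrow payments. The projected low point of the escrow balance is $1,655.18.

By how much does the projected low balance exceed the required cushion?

$534.66

School district tax — $3,474.60/yr
Homeowner's insurance — $3,248.52/yr
Yearly total = $6,723.12
Monthly escrow = $6,723.12 / 12 = $560.26
Required reserve = 2 × $560.26 = $1,120.52
Excess over cushion: $1,655.18 − $1,120.52 = $534.66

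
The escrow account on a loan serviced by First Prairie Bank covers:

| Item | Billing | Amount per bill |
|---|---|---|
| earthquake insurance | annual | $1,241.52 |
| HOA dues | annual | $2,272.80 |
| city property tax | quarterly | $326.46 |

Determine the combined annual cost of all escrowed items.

Earthquake insurance — $1,241.52 per year
HOA dues — $2,272.80 per year
City property tax — $326.46 × 4 = $1,305.84 per year
Total annual escrow = $1,241.52 + $2,272.80 + $1,305.84 = $4,820.16

$4,820.16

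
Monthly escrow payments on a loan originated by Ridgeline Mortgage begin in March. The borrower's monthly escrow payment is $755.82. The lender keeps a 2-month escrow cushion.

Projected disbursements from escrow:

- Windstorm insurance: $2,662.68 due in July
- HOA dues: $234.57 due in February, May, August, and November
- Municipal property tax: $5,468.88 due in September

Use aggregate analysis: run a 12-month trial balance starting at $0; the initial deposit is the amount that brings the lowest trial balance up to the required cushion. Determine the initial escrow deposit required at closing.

Cushion = 2 × $755.82 = $1,511.64
Trial balance (start $0, +$755.82 each month, − disbursements):
  Mar: +$755.82 → $755.82
  Apr: +$755.82 → $1,511.64
  May: +$755.82 − $234.57 → $2,032.89
  Jun: +$755.82 → $2,788.71
  Jul: +$755.82 − $2,662.68 → $881.85
  Aug: +$755.82 − $234.57 → $1,403.10
  Sep: +$755.82 − $5,468.88 → -$3,309.96
  Oct: +$755.82 → -$2,554.14
  Nov: +$755.82 − $234.57 → -$2,032.89
  Dec: +$755.82 → -$1,277.07
  Jan: +$755.82 → -$521.25
  Feb: +$755.82 − $234.57 → $0.00
Lowest trial balance = -$3,309.96 (Sep)
Initial deposit = cushion − low point = $1,511.64 − (-$3,309.96) = $4,821.60

$4,821.60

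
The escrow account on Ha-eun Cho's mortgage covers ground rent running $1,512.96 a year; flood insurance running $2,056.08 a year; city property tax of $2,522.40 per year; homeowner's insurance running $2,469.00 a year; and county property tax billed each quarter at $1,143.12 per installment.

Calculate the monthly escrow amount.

$1,094.41

Ground rent: $1,512.96 per year
Flood insurance: $2,056.08 per year
City property tax: $2,522.40 per year
Homeowner's insurance: $2,469.00 per year
County property tax: $1,143.12 × 4 = $4,572.48 per year
Annual escrow total = $13,132.92
Per month = $13,132.92 ÷ 12 = $1,094.41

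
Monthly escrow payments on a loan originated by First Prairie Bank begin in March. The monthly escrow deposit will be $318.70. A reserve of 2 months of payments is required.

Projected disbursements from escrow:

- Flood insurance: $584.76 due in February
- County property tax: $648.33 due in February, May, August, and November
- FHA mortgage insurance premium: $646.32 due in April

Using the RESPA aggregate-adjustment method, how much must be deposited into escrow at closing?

$975.95

Cushion = 2 × $318.70 = $637.40
Trial balance (start $0, +$318.70 each month, − disbursements):
  Mar: +$318.70 → $318.70
  Apr: +$318.70 − $646.32 → -$8.92
  May: +$318.70 − $648.33 → -$338.55
  Jun: +$318.70 → -$19.85
  Jul: +$318.70 → $298.85
  Aug: +$318.70 − $648.33 → -$30.78
  Sep: +$318.70 → $287.92
  Oct: +$318.70 → $606.62
  Nov: +$318.70 − $648.33 → $276.99
  Dec: +$318.70 → $595.69
  Jan: +$318.70 → $914.39
  Feb: +$318.70 − $1,233.09 → $0.00
Lowest trial balance = -$338.55 (May)
Initial deposit = cushion − low point = $637.40 − (-$338.55) = $975.95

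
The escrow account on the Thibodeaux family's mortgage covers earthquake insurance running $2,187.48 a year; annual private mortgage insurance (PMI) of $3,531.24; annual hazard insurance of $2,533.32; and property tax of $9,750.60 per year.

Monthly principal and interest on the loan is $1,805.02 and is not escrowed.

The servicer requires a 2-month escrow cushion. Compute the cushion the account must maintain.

$3,000.44

Earthquake insurance — $2,187.48
Private mortgage insurance (PMI) — $3,531.24
Hazard insurance — $2,533.32
Property tax — $9,750.60
Total annual escrow = $2,187.48 + $3,531.24 + $2,533.32 + $9,750.60 = $18,002.64
Base monthly escrow = $18,002.64 ÷ 12 = $1,500.22
Reserve = 2 × $1,500.22 = $3,000.44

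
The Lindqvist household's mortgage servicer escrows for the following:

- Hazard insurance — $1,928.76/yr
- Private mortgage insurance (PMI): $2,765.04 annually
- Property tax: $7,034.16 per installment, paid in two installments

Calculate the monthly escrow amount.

$1,563.51

Hazard insurance = $1,928.76/yr
Private mortgage insurance (PMI) = $2,765.04/yr
Property tax = $7,034.16 × 2 = $14,068.32/yr
Yearly total = $1,928.76 + $2,765.04 + $14,068.32 = $18,762.12
Base monthly escrow = $18,762.12 / 12 = $1,563.51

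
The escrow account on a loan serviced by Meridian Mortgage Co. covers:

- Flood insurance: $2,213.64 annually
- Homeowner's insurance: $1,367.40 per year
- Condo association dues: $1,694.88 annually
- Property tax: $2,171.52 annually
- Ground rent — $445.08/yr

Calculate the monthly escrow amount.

Flood insurance — $2,213.64/yr
Homeowner's insurance — $1,367.40/yr
Condo association dues — $1,694.88/yr
Property tax — $2,171.52/yr
Ground rent — $445.08/yr
Yearly total = $2,213.64 + $1,367.40 + $1,694.88 + $2,171.52 + $445.08 = $7,892.52
Monthly escrow = $7,892.52 ÷ 12 = $657.71

$657.71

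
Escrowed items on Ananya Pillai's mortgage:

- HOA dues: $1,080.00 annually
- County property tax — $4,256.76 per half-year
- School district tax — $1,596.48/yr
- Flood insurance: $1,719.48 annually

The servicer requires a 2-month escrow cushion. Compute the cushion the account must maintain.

HOA dues = $1,080.00 per year
County property tax = $4,256.76 × 2 = $8,513.52 per year
School district tax = $1,596.48 per year
Flood insurance = $1,719.48 per year
Annual escrow total = $12,909.48
Per month = $12,909.48 / 12 = $1,075.79
Cushion = 2 × $1,075.79 = $2,151.58

$2,151.58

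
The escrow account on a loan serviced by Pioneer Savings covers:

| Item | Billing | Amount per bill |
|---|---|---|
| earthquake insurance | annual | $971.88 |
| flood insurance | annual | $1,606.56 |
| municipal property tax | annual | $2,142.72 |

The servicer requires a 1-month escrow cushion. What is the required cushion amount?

Earthquake insurance: $971.88/yr
Flood insurance: $1,606.56/yr
Municipal property tax: $2,142.72/yr
Combined annual = $971.88 + $1,606.56 + $2,142.72 = $4,721.16
Monthly escrow = $4,721.16 ÷ 12 = $393.43
Reserve = 1 × $393.43 = $393.43

$393.43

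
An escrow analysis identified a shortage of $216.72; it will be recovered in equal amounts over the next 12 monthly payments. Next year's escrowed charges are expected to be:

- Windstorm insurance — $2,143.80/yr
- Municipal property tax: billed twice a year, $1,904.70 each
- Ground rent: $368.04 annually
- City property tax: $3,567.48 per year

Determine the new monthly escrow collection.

Windstorm insurance — $2,143.80/yr
Municipal property tax — $1,904.70 × 2 = $3,809.40/yr
Ground rent — $368.04/yr
City property tax — $3,567.48/yr
Total per year = $9,888.72
Per month = $9,888.72 ÷ 12 = $824.06
Shortage per month = $216.72 / 12 = $18.06
New monthly escrow = $824.06 + $18.06 = $842.12

$842.12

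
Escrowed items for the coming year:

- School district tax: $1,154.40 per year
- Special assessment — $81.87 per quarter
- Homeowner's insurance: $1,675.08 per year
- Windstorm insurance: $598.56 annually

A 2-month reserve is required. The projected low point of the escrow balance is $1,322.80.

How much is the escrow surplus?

School district tax = $1,154.40
Special assessment = $81.87 × 4 = $327.48
Homeowner's insurance = $1,675.08
Windstorm insurance = $598.56
Total annual escrow = $3,755.52
Base monthly escrow = $3,755.52 ÷ 12 = $312.96
Cushion = 2 × $312.96 = $625.92
Excess over cushion: $1,322.80 − $625.92 = $696.88

$696.88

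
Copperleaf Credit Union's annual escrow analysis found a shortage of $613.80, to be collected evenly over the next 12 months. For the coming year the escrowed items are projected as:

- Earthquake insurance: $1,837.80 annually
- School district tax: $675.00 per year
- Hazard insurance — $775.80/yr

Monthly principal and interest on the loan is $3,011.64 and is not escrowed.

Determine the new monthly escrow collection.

$325.20

Earthquake insurance — $1,837.80 annually
School district tax — $675.00 annually
Hazard insurance — $775.80 annually
Total per year = $1,837.80 + $675.00 + $775.80 = $3,288.60
Monthly = $3,288.60 / 12 = $274.05
Shortage spread = $613.80 / 12 = $51.15/mo
New monthly escrow = $274.05 + $51.15 = $325.20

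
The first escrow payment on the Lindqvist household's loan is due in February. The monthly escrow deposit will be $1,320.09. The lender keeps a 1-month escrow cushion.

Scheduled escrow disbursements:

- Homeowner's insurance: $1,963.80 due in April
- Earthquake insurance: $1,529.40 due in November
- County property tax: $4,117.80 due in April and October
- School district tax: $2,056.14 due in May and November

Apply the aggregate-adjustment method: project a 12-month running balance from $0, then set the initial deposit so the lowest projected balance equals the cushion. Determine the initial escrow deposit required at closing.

$4,177.47

Cushion = 1 × $1,320.09 = $1,320.09
Trial balance (start $0, +$1,320.09 each month, − disbursements):
  Feb: +$1,320.09 → $1,320.09
  Mar: +$1,320.09 → $2,640.18
  Apr: +$1,320.09 − $6,081.60 → -$2,121.33
  May: +$1,320.09 − $2,056.14 → -$2,857.38
  Jun: +$1,320.09 → -$1,537.29
  Jul: +$1,320.09 → -$217.20
  Aug: +$1,320.09 → $1,102.89
  Sep: +$1,320.09 → $2,422.98
  Oct: +$1,320.09 − $4,117.80 → -$374.73
  Nov: +$1,320.09 − $3,585.54 → -$2,640.18
  Dec: +$1,320.09 → -$1,320.09
  Jan: +$1,320.09 → $0.00
Lowest trial balance = -$2,857.38 (May)
Initial deposit = cushion − low point = $1,320.09 − (-$2,857.38) = $4,177.47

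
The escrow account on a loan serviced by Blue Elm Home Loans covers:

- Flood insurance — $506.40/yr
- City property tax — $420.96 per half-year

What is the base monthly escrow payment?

$112.36

Flood insurance: $506.40/yr
City property tax: $420.96 × 2 = $841.92/yr
Combined annual = $1,348.32
Monthly = $1,348.32 ÷ 12 = $112.36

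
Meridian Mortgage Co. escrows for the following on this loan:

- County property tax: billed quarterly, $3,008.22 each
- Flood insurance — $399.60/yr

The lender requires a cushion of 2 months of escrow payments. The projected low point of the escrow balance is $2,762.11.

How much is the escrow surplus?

County property tax — $3,008.22 × 4 = $12,032.88
Flood insurance — $399.60
Yearly total = $12,032.88 + $399.60 = $12,432.48
Monthly escrow = $12,432.48 / 12 = $1,036.04
Required reserve = 2 × $1,036.04 = $2,072.08
Surplus = $2,762.11 − $2,072.08 = $690.03

$690.03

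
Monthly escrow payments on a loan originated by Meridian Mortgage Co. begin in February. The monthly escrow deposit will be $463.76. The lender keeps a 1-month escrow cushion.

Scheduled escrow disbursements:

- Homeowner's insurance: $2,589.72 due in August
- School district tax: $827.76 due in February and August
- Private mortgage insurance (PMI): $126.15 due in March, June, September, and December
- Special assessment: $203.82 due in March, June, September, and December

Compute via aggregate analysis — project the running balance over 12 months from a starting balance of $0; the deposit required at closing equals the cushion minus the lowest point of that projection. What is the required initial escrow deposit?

Cushion = 1 × $463.76 = $463.76
Trial balance (start $0, +$463.76 each month, − disbursements):
  Feb: +$463.76 − $827.76 → -$364.00
  Mar: +$463.76 − $329.97 → -$230.21
  Apr: +$463.76 → $233.55
  May: +$463.76 → $697.31
  Jun: +$463.76 − $329.97 → $831.10
  Jul: +$463.76 → $1,294.86
  Aug: +$463.76 − $3,417.48 → -$1,658.86
  Sep: +$463.76 − $329.97 → -$1,525.07
  Oct: +$463.76 → -$1,061.31
  Nov: +$463.76 → -$597.55
  Dec: +$463.76 − $329.97 → -$463.76
  Jan: +$463.76 → $0.00
Lowest trial balance = -$1,658.86 (Aug)
Initial deposit = cushion − low point = $463.76 − (-$1,658.86) = $2,122.62

$2,122.62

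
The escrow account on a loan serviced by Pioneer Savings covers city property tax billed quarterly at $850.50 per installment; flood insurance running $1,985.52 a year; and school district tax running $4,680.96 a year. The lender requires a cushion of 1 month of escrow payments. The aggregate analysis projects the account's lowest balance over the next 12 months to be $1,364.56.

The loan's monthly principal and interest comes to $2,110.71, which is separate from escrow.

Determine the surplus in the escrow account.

City property tax = $850.50 × 4 = $3,402.00 annually
Flood insurance = $1,985.52 annually
School district tax = $4,680.96 annually
Annual escrow total = $3,402.00 + $1,985.52 + $4,680.96 = $10,068.48
Monthly = $10,068.48 ÷ 12 = $839.04
Required reserve = 1 × $839.04 = $839.04
Surplus = $1,364.56 − $839.04 = $525.52

$525.52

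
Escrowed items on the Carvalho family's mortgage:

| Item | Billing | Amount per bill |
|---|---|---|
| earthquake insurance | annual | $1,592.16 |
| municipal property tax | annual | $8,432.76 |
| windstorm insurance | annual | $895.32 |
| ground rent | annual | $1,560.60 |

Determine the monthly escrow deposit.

Earthquake insurance = $1,592.16/yr
Municipal property tax = $8,432.76/yr
Windstorm insurance = $895.32/yr
Ground rent = $1,560.60/yr
Total annual escrow = $12,480.84
Base monthly escrow = $12,480.84 ÷ 12 = $1,040.07

$1,040.07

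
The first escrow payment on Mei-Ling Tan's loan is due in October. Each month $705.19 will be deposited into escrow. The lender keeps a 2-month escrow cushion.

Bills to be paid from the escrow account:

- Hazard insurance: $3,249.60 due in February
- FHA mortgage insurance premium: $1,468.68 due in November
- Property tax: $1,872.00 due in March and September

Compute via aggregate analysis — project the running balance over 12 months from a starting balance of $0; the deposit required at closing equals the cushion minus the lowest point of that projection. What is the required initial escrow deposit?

$3,769.52

Cushion = 2 × $705.19 = $1,410.38
Trial balance (start $0, +$705.19 each month, − disbursements):
  Oct: +$705.19 → $705.19
  Nov: +$705.19 − $1,468.68 → -$58.30
  Dec: +$705.19 → $646.89
  Jan: +$705.19 → $1,352.08
  Feb: +$705.19 − $3,249.60 → -$1,192.33
  Mar: +$705.19 − $1,872.00 → -$2,359.14
  Apr: +$705.19 → -$1,653.95
  May: +$705.19 → -$948.76
  Jun: +$705.19 → -$243.57
  Jul: +$705.19 → $461.62
  Aug: +$705.19 → $1,166.81
  Sep: +$705.19 − $1,872.00 → $0.00
Lowest trial balance = -$2,359.14 (Mar)
Initial deposit = cushion − low point = $1,410.38 − (-$2,359.14) = $3,769.52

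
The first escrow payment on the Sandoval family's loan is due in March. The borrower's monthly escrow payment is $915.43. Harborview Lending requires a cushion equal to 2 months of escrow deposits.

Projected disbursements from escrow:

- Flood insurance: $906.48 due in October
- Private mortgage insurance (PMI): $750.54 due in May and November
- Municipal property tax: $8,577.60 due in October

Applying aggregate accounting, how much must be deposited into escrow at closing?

$4,742.04

Cushion = 2 × $915.43 = $1,830.86
Trial balance (start $0, +$915.43 each month, − disbursements):
  Mar: +$915.43 → $915.43
  Apr: +$915.43 → $1,830.86
  May: +$915.43 − $750.54 → $1,995.75
  Jun: +$915.43 → $2,911.18
  Jul: +$915.43 → $3,826.61
  Aug: +$915.43 → $4,742.04
  Sep: +$915.43 → $5,657.47
  Oct: +$915.43 − $9,484.08 → -$2,911.18
  Nov: +$915.43 − $750.54 → -$2,746.29
  Dec: +$915.43 → -$1,830.86
  Jan: +$915.43 → -$915.43
  Feb: +$915.43 → $0.00
Lowest trial balance = -$2,911.18 (Oct)
Initial deposit = cushion − low point = $1,830.86 − (-$2,911.18) = $4,742.04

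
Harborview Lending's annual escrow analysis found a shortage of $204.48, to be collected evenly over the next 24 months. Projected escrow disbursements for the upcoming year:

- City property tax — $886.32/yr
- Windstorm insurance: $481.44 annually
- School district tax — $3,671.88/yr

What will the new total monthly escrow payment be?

$428.49

City property tax = $886.32 per year
Windstorm insurance = $481.44 per year
School district tax = $3,671.88 per year
Total annual escrow = $5,039.64
Base monthly escrow = $5,039.64 / 12 = $419.97
Monthly shortage recovery: $204.48 ÷ 24 = $8.52
Adjusted monthly = $419.97 + $8.52 = $428.49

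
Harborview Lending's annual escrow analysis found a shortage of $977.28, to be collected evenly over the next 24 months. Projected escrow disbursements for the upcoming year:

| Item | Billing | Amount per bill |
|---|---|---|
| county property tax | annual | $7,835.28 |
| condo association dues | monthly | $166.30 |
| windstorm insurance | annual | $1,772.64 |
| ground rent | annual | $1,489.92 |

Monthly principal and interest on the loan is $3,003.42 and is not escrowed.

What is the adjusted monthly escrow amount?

$1,131.84

County property tax = $7,835.28
Condo association dues = $166.30 × 12 = $1,995.60
Windstorm insurance = $1,772.64
Ground rent = $1,489.92
Yearly total = $7,835.28 + $1,995.60 + $1,772.64 + $1,489.92 = $13,093.44
Monthly = $13,093.44 ÷ 12 = $1,091.12
Shortage per month = $977.28 ÷ 24 = $40.72
New monthly escrow = $1,091.12 + $40.72 = $1,131.84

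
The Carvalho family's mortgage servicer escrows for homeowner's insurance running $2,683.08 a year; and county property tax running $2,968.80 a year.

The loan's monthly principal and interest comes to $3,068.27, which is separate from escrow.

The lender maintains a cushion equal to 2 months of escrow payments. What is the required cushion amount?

$941.98

Homeowner's insurance — $2,683.08
County property tax — $2,968.80
Yearly total = $5,651.88
Per month = $5,651.88 ÷ 12 = $470.99
Required cushion = 2 × $470.99 = $941.98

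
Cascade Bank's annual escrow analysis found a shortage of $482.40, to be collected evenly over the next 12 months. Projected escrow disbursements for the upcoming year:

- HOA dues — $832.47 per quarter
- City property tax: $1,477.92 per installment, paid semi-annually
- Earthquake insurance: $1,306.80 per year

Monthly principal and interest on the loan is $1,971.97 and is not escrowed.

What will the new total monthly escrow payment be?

HOA dues — $832.47 × 4 = $3,329.88 annually
City property tax — $1,477.92 × 2 = $2,955.84 annually
Earthquake insurance — $1,306.80 annually
Total per year = $3,329.88 + $2,955.84 + $1,306.80 = $7,592.52
Base monthly escrow = $7,592.52 / 12 = $632.71
Monthly shortage recovery: $482.40 ÷ 12 = $40.20
New monthly escrow = $632.71 + $40.20 = $672.91

$672.91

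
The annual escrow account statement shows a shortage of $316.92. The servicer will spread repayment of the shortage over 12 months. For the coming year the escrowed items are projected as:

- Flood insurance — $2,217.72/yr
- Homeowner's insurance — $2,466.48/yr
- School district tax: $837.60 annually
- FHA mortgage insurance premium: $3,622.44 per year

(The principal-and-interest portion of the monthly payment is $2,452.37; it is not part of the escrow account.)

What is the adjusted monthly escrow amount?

Flood insurance — $2,217.72
Homeowner's insurance — $2,466.48
School district tax — $837.60
FHA mortgage insurance premium — $3,622.44
Total per year = $9,144.24
Monthly = $9,144.24 / 12 = $762.02
Monthly shortage recovery: $316.92 / 12 = $26.41
New monthly escrow = $762.02 + $26.41 = $788.43

$788.43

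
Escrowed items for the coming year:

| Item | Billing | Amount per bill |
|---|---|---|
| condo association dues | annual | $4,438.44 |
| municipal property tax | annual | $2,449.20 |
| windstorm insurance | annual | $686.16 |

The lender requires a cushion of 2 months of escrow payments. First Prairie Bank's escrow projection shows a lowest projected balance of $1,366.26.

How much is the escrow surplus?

$103.96

Condo association dues: $4,438.44 per year
Municipal property tax: $2,449.20 per year
Windstorm insurance: $686.16 per year
Annual escrow total = $7,573.80
Base monthly escrow = $7,573.80 / 12 = $631.15
Required reserve = 2 × $631.15 = $1,262.30
Excess over cushion: $1,366.26 − $1,262.30 = $103.96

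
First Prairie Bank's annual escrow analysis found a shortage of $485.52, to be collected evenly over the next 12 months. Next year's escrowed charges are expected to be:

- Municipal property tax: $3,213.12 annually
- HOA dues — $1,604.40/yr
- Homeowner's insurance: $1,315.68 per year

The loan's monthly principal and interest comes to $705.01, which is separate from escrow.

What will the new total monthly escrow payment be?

$551.56

Municipal property tax — $3,213.12 per year
HOA dues — $1,604.40 per year
Homeowner's insurance — $1,315.68 per year
Total annual escrow = $3,213.12 + $1,604.40 + $1,315.68 = $6,133.20
Base monthly escrow = $6,133.20 / 12 = $511.10
Shortage per month = $485.52 / 12 = $40.46
Adjusted monthly = $511.10 + $40.46 = $551.56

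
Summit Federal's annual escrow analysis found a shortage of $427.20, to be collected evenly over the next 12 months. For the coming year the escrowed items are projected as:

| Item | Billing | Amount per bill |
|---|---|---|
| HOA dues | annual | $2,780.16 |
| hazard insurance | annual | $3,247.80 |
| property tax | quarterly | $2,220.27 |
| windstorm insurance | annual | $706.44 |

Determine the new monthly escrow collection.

HOA dues: $2,780.16/yr
Hazard insurance: $3,247.80/yr
Property tax: $2,220.27 × 4 = $8,881.08/yr
Windstorm insurance: $706.44/yr
Combined annual = $15,615.48
Monthly = $15,615.48 / 12 = $1,301.29
Monthly shortage recovery: $427.20 ÷ 12 = $35.60
New monthly escrow = $1,301.29 + $35.60 = $1,336.89

$1,336.89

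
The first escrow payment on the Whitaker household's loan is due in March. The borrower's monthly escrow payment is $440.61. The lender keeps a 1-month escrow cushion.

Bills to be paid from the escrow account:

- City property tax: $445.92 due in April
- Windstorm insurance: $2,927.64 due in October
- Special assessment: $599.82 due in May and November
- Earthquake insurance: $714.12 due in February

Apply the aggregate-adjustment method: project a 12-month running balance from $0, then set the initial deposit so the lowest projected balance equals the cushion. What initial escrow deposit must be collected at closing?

Cushion = 1 × $440.61 = $440.61
Trial balance (start $0, +$440.61 each month, − disbursements):
  Mar: +$440.61 → $440.61
  Apr: +$440.61 − $445.92 → $435.30
  May: +$440.61 − $599.82 → $276.09
  Jun: +$440.61 → $716.70
  Jul: +$440.61 → $1,157.31
  Aug: +$440.61 → $1,597.92
  Sep: +$440.61 → $2,038.53
  Oct: +$440.61 − $2,927.64 → -$448.50
  Nov: +$440.61 − $599.82 → -$607.71
  Dec: +$440.61 → -$167.10
  Jan: +$440.61 → $273.51
  Feb: +$440.61 − $714.12 → $0.00
Lowest trial balance = -$607.71 (Nov)
Initial deposit = cushion − low point = $440.61 − (-$607.71) = $1,048.32

$1,048.32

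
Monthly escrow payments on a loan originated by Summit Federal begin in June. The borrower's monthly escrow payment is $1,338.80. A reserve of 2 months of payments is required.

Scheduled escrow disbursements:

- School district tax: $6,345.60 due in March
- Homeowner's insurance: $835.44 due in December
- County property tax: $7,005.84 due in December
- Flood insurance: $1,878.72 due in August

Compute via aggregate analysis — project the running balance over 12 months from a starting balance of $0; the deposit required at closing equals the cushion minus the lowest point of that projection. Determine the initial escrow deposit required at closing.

Cushion = 2 × $1,338.80 = $2,677.60
Trial balance (start $0, +$1,338.80 each month, − disbursements):
  Jun: +$1,338.80 → $1,338.80
  Jul: +$1,338.80 → $2,677.60
  Aug: +$1,338.80 − $1,878.72 → $2,137.68
  Sep: +$1,338.80 → $3,476.48
  Oct: +$1,338.80 → $4,815.28
  Nov: +$1,338.80 → $6,154.08
  Dec: +$1,338.80 − $7,841.28 → -$348.40
  Jan: +$1,338.80 → $990.40
  Feb: +$1,338.80 → $2,329.20
  Mar: +$1,338.80 − $6,345.60 → -$2,677.60
  Apr: +$1,338.80 → -$1,338.80
  May: +$1,338.80 → $0.00
Lowest trial balance = -$2,677.60 (Mar)
Initial deposit = cushion − low point = $2,677.60 − (-$2,677.60) = $5,355.20

$5,355.20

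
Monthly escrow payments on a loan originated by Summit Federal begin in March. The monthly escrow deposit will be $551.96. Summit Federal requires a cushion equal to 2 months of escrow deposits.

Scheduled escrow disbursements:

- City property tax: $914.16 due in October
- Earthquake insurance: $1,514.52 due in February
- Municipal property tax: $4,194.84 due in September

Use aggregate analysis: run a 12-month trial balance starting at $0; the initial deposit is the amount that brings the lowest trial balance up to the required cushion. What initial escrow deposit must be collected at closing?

Cushion = 2 × $551.96 = $1,103.92
Trial balance (start $0, +$551.96 each month, − disbursements):
  Mar: +$551.96 → $551.96
  Apr: +$551.96 → $1,103.92
  May: +$551.96 → $1,655.88
  Jun: +$551.96 → $2,207.84
  Jul: +$551.96 → $2,759.80
  Aug: +$551.96 → $3,311.76
  Sep: +$551.96 − $4,194.84 → -$331.12
  Oct: +$551.96 − $914.16 → -$693.32
  Nov: +$551.96 → -$141.36
  Dec: +$551.96 → $410.60
  Jan: +$551.96 → $962.56
  Feb: +$551.96 − $1,514.52 → $0.00
Lowest trial balance = -$693.32 (Oct)
Initial deposit = cushion − low point = $1,103.92 − (-$693.32) = $1,797.24

$1,797.24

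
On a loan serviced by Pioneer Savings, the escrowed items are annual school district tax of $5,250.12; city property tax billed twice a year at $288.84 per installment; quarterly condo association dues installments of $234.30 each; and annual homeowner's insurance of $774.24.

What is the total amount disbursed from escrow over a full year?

School district tax = $5,250.12
City property tax = $288.84 × 2 = $577.68
Condo association dues = $234.30 × 4 = $937.20
Homeowner's insurance = $774.24
Yearly total = $7,539.24

$7,539.24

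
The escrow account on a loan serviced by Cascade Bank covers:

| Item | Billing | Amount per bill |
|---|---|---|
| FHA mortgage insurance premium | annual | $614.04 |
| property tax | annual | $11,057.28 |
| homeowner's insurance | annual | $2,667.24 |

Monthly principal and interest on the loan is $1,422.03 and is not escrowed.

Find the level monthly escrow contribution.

$1,194.88

FHA mortgage insurance premium = $614.04 annually
Property tax = $11,057.28 annually
Homeowner's insurance = $2,667.24 annually
Total per year = $14,338.56
Monthly escrow = $14,338.56 / 12 = $1,194.88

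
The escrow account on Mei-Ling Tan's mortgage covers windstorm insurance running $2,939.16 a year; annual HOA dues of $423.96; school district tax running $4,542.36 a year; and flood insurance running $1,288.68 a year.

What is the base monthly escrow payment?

Windstorm insurance — $2,939.16/yr
HOA dues — $423.96/yr
School district tax — $4,542.36/yr
Flood insurance — $1,288.68/yr
Total per year = $2,939.16 + $423.96 + $4,542.36 + $1,288.68 = $9,194.16
Base monthly escrow = $9,194.16 ÷ 12 = $766.18

$766.18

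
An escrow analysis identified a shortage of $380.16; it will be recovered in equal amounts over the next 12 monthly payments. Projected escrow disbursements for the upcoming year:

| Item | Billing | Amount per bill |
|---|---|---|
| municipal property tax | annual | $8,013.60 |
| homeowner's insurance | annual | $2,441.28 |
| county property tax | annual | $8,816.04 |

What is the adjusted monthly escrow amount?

Municipal property tax = $8,013.60/yr
Homeowner's insurance = $2,441.28/yr
County property tax = $8,816.04/yr
Total annual escrow = $8,013.60 + $2,441.28 + $8,816.04 = $19,270.92
Base monthly escrow = $19,270.92 ÷ 12 = $1,605.91
Shortage spread = $380.16 ÷ 12 = $31.68/mo
Adjusted monthly = $1,605.91 + $31.68 = $1,637.59

$1,637.59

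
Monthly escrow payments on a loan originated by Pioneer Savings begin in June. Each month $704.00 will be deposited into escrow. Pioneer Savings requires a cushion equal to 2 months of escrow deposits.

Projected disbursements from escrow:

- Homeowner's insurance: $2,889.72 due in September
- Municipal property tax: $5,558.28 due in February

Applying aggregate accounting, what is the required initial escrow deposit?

$3,520.00

Cushion = 2 × $704.00 = $1,408.00
Trial balance (start $0, +$704.00 each month, − disbursements):
  Jun: +$704.00 → $704.00
  Jul: +$704.00 → $1,408.00
  Aug: +$704.00 → $2,112.00
  Sep: +$704.00 − $2,889.72 → -$73.72
  Oct: +$704.00 → $630.28
  Nov: +$704.00 → $1,334.28
  Dec: +$704.00 → $2,038.28
  Jan: +$704.00 → $2,742.28
  Feb: +$704.00 − $5,558.28 → -$2,112.00
  Mar: +$704.00 → -$1,408.00
  Apr: +$704.00 → -$704.00
  May: +$704.00 → $0.00
Lowest trial balance = -$2,112.00 (Feb)
Initial deposit = cushion − low point = $1,408.00 − (-$2,112.00) = $3,520.00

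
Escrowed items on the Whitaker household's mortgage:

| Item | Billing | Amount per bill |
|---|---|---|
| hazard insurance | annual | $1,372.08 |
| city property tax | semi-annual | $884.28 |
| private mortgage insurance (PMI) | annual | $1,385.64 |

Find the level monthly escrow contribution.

Hazard insurance — $1,372.08
City property tax — $884.28 × 2 = $1,768.56
Private mortgage insurance (PMI) — $1,385.64
Annual escrow total = $1,372.08 + $1,768.56 + $1,385.64 = $4,526.28
Base monthly escrow = $4,526.28 ÷ 12 = $377.19

$377.19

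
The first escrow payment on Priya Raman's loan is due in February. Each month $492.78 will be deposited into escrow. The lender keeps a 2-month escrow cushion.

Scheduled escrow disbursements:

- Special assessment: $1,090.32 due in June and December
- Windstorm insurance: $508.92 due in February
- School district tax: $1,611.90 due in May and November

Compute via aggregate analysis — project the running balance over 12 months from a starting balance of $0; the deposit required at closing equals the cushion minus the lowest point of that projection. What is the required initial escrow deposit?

Cushion = 2 × $492.78 = $985.56
Trial balance (start $0, +$492.78 each month, − disbursements):
  Feb: +$492.78 − $508.92 → -$16.14
  Mar: +$492.78 → $476.64
  Apr: +$492.78 → $969.42
  May: +$492.78 − $1,611.90 → -$149.70
  Jun: +$492.78 − $1,090.32 → -$747.24
  Jul: +$492.78 → -$254.46
  Aug: +$492.78 → $238.32
  Sep: +$492.78 → $731.10
  Oct: +$492.78 → $1,223.88
  Nov: +$492.78 − $1,611.90 → $104.76
  Dec: +$492.78 − $1,090.32 → -$492.78
  Jan: +$492.78 → $0.00
Lowest trial balance = -$747.24 (Jun)
Initial deposit = cushion − low point = $985.56 − (-$747.24) = $1,732.80

$1,732.80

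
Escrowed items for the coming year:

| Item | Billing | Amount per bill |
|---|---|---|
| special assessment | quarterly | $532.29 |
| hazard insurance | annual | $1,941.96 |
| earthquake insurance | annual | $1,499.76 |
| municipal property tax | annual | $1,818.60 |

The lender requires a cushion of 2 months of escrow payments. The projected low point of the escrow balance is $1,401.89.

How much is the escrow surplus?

Special assessment = $532.29 × 4 = $2,129.16/yr
Hazard insurance = $1,941.96/yr
Earthquake insurance = $1,499.76/yr
Municipal property tax = $1,818.60/yr
Yearly total = $2,129.16 + $1,941.96 + $1,499.76 + $1,818.60 = $7,389.48
Monthly escrow = $7,389.48 ÷ 12 = $615.79
Required cushion = 2 × $615.79 = $1,231.58
Excess over cushion: $1,401.89 − $1,231.58 = $170.31

$170.31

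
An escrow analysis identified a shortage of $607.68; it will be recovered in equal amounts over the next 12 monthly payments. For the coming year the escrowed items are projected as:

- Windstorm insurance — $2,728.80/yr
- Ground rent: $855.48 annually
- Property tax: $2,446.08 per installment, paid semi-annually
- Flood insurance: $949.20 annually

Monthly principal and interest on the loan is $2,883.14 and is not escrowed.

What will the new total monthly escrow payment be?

Windstorm insurance = $2,728.80
Ground rent = $855.48
Property tax = $2,446.08 × 2 = $4,892.16
Flood insurance = $949.20
Total annual escrow = $2,728.80 + $855.48 + $4,892.16 + $949.20 = $9,425.64
Monthly = $9,425.64 ÷ 12 = $785.47
Shortage spread = $607.68 ÷ 12 = $50.64/mo
New monthly escrow = $785.47 + $50.64 = $836.11

$836.11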